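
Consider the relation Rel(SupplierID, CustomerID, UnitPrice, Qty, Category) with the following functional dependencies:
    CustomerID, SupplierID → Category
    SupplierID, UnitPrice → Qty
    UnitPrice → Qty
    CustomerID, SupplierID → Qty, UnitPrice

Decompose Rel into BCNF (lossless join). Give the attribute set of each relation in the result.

Candidate key of the original relation: {CustomerID, SupplierID}.
In {Category, CustomerID, Qty, SupplierID, UnitPrice}, {SupplierID, UnitPrice} is not a superkey ({SupplierID, UnitPrice}⁺ restricted to this set is {Qty, SupplierID, UnitPrice}), so split on SupplierID, UnitPrice → Qty into {Qty, SupplierID, UnitPrice} and {Category, CustomerID, SupplierID, UnitPrice}.
In {Qty, SupplierID, UnitPrice}, {UnitPrice} is not a superkey ({UnitPrice}⁺ restricted to this set is {Qty, UnitPrice}), so split on UnitPrice → Qty into {Qty, UnitPrice} and {SupplierID, UnitPrice}.
{Qty, UnitPrice} is in BCNF.
{SupplierID, UnitPrice} is in BCNF.
{Category, CustomerID, SupplierID, UnitPrice} is in BCNF.

{Category, CustomerID, SupplierID, UnitPrice}; {Qty, UnitPrice}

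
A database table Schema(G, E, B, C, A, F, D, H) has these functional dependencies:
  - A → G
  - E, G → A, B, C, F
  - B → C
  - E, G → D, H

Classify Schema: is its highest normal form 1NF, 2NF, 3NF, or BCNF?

2NF

Candidate keys: {A, E}, {E, G}. Prime attributes: {A, E, G}.
A → G: {A}⁺ = {A, G}, which is not all of the attributes, so the left side is not a superkey — BCNF is violated.
Because {C} is non-prime and the left side of B → C is not a superkey, the relation is not in 3NF.
Checking every proper subset of each key, none determines a non-prime attribute — 2NF is satisfied.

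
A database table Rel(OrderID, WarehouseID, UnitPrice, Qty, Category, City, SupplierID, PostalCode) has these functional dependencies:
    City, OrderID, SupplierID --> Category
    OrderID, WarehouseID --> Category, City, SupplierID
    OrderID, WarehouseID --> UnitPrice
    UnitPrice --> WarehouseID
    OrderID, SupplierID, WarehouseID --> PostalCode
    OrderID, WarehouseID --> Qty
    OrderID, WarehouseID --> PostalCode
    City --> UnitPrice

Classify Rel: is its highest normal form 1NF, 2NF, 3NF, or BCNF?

3NF

Candidate keys: {City, OrderID}, {OrderID, UnitPrice}, {OrderID, WarehouseID}. Prime attributes: {City, OrderID, UnitPrice, WarehouseID}.
UnitPrice --> WarehouseID: {UnitPrice}⁺ = {UnitPrice, WarehouseID}, which is not all of the attributes, so the left side is not a superkey — BCNF is violated.
Since {WarehouseID} ⊆ prime attributes and every other non-superkey FD also has a prime right side, the schema is in 3NF.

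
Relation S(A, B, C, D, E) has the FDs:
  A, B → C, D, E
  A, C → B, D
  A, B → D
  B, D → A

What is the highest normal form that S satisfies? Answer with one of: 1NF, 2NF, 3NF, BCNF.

Candidate keys: {A, B}, {A, C}, {B, D}. Prime attributes: {A, B, C, D}.
Each dependency's left side is a superkey — BCNF holds.

BCNF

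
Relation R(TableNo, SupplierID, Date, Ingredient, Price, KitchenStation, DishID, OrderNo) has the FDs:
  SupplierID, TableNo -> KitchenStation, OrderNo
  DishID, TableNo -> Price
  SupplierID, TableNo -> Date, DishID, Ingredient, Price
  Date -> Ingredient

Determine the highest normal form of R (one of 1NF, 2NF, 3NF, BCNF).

Candidate key: {SupplierID, TableNo}. Prime attributes: {SupplierID, TableNo}.
DishID, TableNo -> Price breaks BCNF: {DishID, TableNo}⁺ = {DishID, Price, TableNo}, so {DishID, TableNo} is not a superkey.
DishID, TableNo -> Price determines the non-prime attribute {Price} from a non-superkey — 3NF is violated.
No non-prime attribute depends on a proper subset of any candidate key, so 2NF holds.

2NF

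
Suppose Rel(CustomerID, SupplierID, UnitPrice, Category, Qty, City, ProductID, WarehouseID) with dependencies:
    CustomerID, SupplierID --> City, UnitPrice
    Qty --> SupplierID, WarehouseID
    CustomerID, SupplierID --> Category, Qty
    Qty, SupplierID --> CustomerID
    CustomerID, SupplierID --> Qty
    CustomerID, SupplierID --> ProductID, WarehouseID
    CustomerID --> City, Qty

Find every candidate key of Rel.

{CustomerID} is a candidate key since {CustomerID}⁺ = {Category, City, CustomerID, ProductID, Qty, SupplierID, UnitPrice, WarehouseID} covers every attribute.
{Qty} is a candidate key since {Qty}⁺ = {Category, City, CustomerID, ProductID, Qty, SupplierID, UnitPrice, WarehouseID} covers every attribute.
Any other superkey properly contains one of these, so there are no further candidate keys.

{CustomerID}, {Qty}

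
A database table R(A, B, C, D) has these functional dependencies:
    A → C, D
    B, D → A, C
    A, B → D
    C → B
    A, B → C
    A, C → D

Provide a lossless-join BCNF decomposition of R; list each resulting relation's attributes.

{A, C, D}; {B, C}

Candidate keys of the original relation: {A}, {B, D}, {C, D}.
In {A, B, C, D}, {C} is not a superkey ({C}⁺ restricted to this set is {B, C}), so split on C → B into {B, C} and {A, C, D}.
{B, C} is in BCNF.
{A, C, D} is in BCNF.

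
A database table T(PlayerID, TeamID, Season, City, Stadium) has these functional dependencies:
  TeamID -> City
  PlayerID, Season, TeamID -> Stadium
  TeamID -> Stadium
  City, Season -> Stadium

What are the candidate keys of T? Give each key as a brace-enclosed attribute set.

{PlayerID, Season, TeamID} never appear on the right of any FD, so every key must include all of them.
{PlayerID, Season, TeamID} is a candidate key since {PlayerID, Season, TeamID}⁺ = {City, PlayerID, Season, Stadium, TeamID} covers every attribute.
No other minimal set has full closure, so this is the only candidate key.

{PlayerID, Season, TeamID}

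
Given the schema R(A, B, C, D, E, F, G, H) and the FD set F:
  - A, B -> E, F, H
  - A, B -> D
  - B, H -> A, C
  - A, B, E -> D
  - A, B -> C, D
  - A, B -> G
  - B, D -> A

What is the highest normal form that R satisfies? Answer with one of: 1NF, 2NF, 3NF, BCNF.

Candidate keys: {A, B}, {B, D}, {B, H}. Prime attributes: {A, B, D, H}.
The left-hand side of every FD is a superkey, so BCNF is satisfied.

BCNF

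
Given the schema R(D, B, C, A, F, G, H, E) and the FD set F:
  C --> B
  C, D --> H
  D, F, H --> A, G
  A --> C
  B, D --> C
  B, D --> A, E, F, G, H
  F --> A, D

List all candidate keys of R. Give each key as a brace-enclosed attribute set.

{F} is a candidate key since {F}⁺ = {A, B, C, D, E, F, G, H} covers every attribute.
{A, D} is a candidate key since {A, D}⁺ = {A, B, C, D, E, F, G, H} covers every attribute.
{B, D} is a candidate key since {B, D}⁺ = {A, B, C, D, E, F, G, H} covers every attribute.
{C, D} is a candidate key since {C, D}⁺ = {A, B, C, D, E, F, G, H} covers every attribute.
No proper subset of any of these is a key, and no other minimal superkey exists.

{A, D}, {B, D}, {C, D}, {F}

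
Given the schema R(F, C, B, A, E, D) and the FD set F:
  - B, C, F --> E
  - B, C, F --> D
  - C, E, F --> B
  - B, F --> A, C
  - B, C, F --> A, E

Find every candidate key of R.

{B, F}, {C, E, F}

Attributes never on any right-hand side: {F} — every candidate key must contain it.
{B, F}⁺ = {A, B, C, D, E, F}, which is every attribute, so {B, F} is a candidate key.
{C, E, F}⁺ = {A, B, C, D, E, F}, which is every attribute, so {C, E, F} is a candidate key.
Any other superkey properly contains one of these, so there are no further candidate keys.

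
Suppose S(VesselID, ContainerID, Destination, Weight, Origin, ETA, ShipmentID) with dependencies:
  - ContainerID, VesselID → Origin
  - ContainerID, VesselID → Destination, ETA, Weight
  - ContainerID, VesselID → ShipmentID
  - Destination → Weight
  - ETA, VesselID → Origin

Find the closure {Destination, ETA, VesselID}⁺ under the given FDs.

{Destination, ETA, Origin, VesselID, Weight}

Start with {Destination, ETA, VesselID}.
Destination → Weight applies; add {Weight} → now {Destination, ETA, VesselID, Weight}.
ETA, VesselID → Origin applies; add {Origin} → now {Destination, ETA, Origin, VesselID, Weight}.
No further FD applies.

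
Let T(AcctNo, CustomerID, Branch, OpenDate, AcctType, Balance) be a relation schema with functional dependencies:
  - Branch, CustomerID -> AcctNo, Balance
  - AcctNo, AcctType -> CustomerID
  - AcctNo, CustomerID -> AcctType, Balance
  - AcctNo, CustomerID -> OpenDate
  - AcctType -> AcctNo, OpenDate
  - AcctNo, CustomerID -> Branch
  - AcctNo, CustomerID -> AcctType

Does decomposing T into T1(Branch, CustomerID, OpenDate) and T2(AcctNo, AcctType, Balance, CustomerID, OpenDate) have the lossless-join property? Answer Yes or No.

The shared attributes are {CustomerID, OpenDate} and {CustomerID, OpenDate}⁺ = {CustomerID, OpenDate}.
T1 ⊄ {CustomerID, OpenDate} and T2 ⊄ {CustomerID, OpenDate}, so the split is lossy.

No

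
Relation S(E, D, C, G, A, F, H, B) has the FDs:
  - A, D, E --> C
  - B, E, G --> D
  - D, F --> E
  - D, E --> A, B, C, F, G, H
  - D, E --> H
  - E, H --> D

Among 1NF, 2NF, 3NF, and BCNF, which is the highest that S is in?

Candidate keys: {B, E, G}, {D, E}, {D, F}, {E, H}. Prime attributes: {B, D, E, F, G, H}.
Every FD has a superkey on the left, so the relation is in BCNF.

BCNF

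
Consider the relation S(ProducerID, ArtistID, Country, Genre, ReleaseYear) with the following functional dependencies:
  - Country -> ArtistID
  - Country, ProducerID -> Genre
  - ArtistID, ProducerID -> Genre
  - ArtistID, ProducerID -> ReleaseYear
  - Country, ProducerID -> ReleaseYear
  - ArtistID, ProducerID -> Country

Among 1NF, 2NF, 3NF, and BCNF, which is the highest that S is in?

Candidate keys: {ArtistID, ProducerID}, {Country, ProducerID}. Prime attributes: {ArtistID, Country, ProducerID}.
For Country -> ArtistID we have {Country}⁺ = {ArtistID, Country}; {Country} is not a superkey, so BCNF fails.
Its right-hand attributes {ArtistID} are all prime, as are those of every other non-superkey FD — the relation is in 3NF.

3NF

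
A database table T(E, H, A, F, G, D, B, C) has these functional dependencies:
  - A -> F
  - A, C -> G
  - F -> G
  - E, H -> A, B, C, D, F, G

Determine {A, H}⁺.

Start with {A, H}.
A -> F applies; add {F} → now {A, F, H}.
F -> G applies; add {G} → now {A, F, G, H}.
No further FD applies.

{A, F, G, H}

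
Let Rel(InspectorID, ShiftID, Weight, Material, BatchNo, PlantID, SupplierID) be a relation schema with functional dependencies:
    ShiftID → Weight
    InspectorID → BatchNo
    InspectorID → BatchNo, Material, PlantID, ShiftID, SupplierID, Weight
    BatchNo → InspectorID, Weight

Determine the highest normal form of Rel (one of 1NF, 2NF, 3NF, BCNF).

Candidate keys: {BatchNo}, {InspectorID}. Prime attributes: {BatchNo, InspectorID}.
ShiftID → Weight breaks BCNF: {ShiftID}⁺ = {ShiftID, Weight}, so {ShiftID} is not a superkey.
Because {Weight} is non-prime and the left side of ShiftID → Weight is not a superkey, the relation is not in 3NF.
All keys have size 1, which rules out partial dependencies — 2NF is satisfied.

2NF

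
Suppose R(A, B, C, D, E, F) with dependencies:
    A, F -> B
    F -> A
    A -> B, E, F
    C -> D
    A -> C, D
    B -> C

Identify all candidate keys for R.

{A}⁺ = {A, B, C, D, E, F} — all of the relation — so {A} is a candidate key.
{F}⁺ = {A, B, C, D, E, F} — all of the relation — so {F} is a candidate key.
Any other superkey properly contains one of these, so there are no further candidate keys.

{A}, {F}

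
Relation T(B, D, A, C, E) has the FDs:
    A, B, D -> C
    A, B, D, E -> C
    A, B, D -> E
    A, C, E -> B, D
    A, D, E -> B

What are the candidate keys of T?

No FD produces {A}, so it must be in every candidate key.
{A, B, D}⁺ = {A, B, C, D, E} — all of the relation — so {A, B, D} is a candidate key.
{A, C, E}⁺ = {A, B, C, D, E} — all of the relation — so {A, C, E} is a candidate key.
{A, D, E}⁺ = {A, B, C, D, E} — all of the relation — so {A, D, E} is a candidate key.
These are minimal and exhaustive — every other superkey contains one of them.

{A, B, D}, {A, C, E}, {A, D, E}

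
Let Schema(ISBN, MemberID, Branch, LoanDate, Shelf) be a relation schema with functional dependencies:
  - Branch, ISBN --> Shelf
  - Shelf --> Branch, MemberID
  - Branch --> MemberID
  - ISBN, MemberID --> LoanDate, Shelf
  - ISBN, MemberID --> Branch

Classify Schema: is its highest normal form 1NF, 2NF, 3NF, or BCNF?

Candidate keys: {Branch, ISBN}, {ISBN, MemberID}, {ISBN, Shelf}. Prime attributes: {Branch, ISBN, MemberID, Shelf}.
Shelf --> Branch, MemberID breaks BCNF: {Shelf}⁺ = {Branch, MemberID, Shelf}, so {Shelf} is not a superkey.
Since {Branch, MemberID} ⊆ prime attributes and every other non-superkey FD also has a prime right side, the schema is in 3NF.

3NF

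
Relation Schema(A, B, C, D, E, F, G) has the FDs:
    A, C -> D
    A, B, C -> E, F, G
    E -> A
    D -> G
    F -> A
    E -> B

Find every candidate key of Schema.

{A, B, C}, {B, C, F}, {C, E}

{C} never appears on the right of any FD, so every key must include it.
{C, E}⁺ = {A, B, C, D, E, F, G} — all of the relation — so {C, E} is a candidate key.
{A, B, C}⁺ = {A, B, C, D, E, F, G} — all of the relation — so {A, B, C} is a candidate key.
{B, C, F}⁺ = {A, B, C, D, E, F, G} — all of the relation — so {B, C, F} is a candidate key.
These are minimal and exhaustive — every other superkey contains one of them.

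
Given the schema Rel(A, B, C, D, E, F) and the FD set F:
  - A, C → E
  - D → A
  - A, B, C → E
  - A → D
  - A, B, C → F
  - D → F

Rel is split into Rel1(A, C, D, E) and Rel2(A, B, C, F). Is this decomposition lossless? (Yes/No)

Yes

Rel1 ∩ Rel2 = {A, C}; its closure under F is {A, C, D, E, F}.
Since Rel1 ⊆ {A, C, D, E, F}, the intersection is a superkey of Rel1; the decomposition is lossless.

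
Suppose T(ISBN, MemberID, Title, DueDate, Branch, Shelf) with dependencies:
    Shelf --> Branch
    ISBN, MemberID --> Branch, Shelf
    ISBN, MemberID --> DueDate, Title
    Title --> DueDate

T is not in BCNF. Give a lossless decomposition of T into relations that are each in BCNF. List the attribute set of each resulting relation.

{Branch, Shelf}; {DueDate, Title}; {ISBN, MemberID, Shelf, Title}

Candidate key of the original relation: {ISBN, MemberID}.
{Branch, DueDate, ISBN, MemberID, Shelf, Title}: {Shelf} determines {Branch, Shelf} here but is not a superkey — split on Shelf --> Branch, giving {Branch, Shelf} and {DueDate, ISBN, MemberID, Shelf, Title}.
{Branch, Shelf} is in BCNF.
{DueDate, ISBN, MemberID, Shelf, Title}: {Title} determines {DueDate, Title} here but is not a superkey — split on Title --> DueDate, giving {DueDate, Title} and {ISBN, MemberID, Shelf, Title}.
{DueDate, Title} is in BCNF.
{ISBN, MemberID, Shelf, Title} is in BCNF.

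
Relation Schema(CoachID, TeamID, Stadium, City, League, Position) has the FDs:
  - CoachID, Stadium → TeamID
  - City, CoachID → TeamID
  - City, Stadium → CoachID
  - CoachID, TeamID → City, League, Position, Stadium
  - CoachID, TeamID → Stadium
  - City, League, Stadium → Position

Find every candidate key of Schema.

{City, CoachID}, {City, Stadium}, {CoachID, Stadium}, {CoachID, TeamID}

{City, CoachID}⁺ = {City, CoachID, League, Position, Stadium, TeamID}, which is every attribute, so {City, CoachID} is a candidate key.
{City, Stadium}⁺ = {City, CoachID, League, Position, Stadium, TeamID}, which is every attribute, so {City, Stadium} is a candidate key.
{CoachID, Stadium}⁺ = {City, CoachID, League, Position, Stadium, TeamID}, which is every attribute, so {CoachID, Stadium} is a candidate key.
{CoachID, TeamID}⁺ = {City, CoachID, League, Position, Stadium, TeamID}, which is every attribute, so {CoachID, TeamID} is a candidate key.
Any other superkey properly contains one of these, so there are no further candidate keys.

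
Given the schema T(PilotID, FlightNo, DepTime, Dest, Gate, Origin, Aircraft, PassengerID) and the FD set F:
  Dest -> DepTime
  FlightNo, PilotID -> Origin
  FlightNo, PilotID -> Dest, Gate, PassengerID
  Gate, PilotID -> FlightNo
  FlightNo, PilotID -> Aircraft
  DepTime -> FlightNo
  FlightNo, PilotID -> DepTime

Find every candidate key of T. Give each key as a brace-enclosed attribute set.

{PilotID} never appears on the right of any FD, so every key must include it.
{DepTime, PilotID}⁺ = {Aircraft, DepTime, Dest, FlightNo, Gate, Origin, PassengerID, PilotID}, which is every attribute, so {DepTime, PilotID} is a candidate key.
{Dest, PilotID}⁺ = {Aircraft, DepTime, Dest, FlightNo, Gate, Origin, PassengerID, PilotID}, which is every attribute, so {Dest, PilotID} is a candidate key.
{FlightNo, PilotID}⁺ = {Aircraft, DepTime, Dest, FlightNo, Gate, Origin, PassengerID, PilotID}, which is every attribute, so {FlightNo, PilotID} is a candidate key.
{Gate, PilotID}⁺ = {Aircraft, DepTime, Dest, FlightNo, Gate, Origin, PassengerID, PilotID}, which is every attribute, so {Gate, PilotID} is a candidate key.
No proper subset of any of these is a key, and no other minimal superkey exists.

{DepTime, PilotID}, {Dest, PilotID}, {FlightNo, PilotID}, {Gate, PilotID}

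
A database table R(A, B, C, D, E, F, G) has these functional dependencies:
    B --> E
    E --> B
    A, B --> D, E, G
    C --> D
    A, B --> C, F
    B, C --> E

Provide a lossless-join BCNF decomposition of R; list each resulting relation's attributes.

Candidate keys of the original relation: {A, B}, {A, E}.
In {A, B, C, D, E, F, G}, {B} is not a superkey ({B}⁺ restricted to this set is {B, E}), so split on B --> E into {B, E} and {A, B, C, D, F, G}.
{B, E} is in BCNF.
In {A, B, C, D, F, G}, {C} is not a superkey ({C}⁺ restricted to this set is {C, D}), so split on C --> D into {C, D} and {A, B, C, F, G}.
{C, D} is in BCNF.
{A, B, C, F, G} is in BCNF.

{A, B, C, F, G}; {B, E}; {C, D}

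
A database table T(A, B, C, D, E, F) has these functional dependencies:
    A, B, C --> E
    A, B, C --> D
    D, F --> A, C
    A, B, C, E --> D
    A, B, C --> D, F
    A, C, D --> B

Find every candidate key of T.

{D, F}⁺ = {A, B, C, D, E, F}, which is every attribute, so {D, F} is a candidate key.
{A, B, C}⁺ = {A, B, C, D, E, F}, which is every attribute, so {A, B, C} is a candidate key.
{A, C, D}⁺ = {A, B, C, D, E, F}, which is every attribute, so {A, C, D} is a candidate key.
Any other superkey properly contains one of these, so there are no further candidate keys.

{A, B, C}, {A, C, D}, {D, F}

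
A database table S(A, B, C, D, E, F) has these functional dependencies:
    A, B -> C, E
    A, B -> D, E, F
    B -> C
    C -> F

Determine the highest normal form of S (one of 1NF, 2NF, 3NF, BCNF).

1NF

Candidate key: {A, B}. Prime attributes: {A, B}.
For B -> C we have {B}⁺ = {B, C, F}; {B} is not a superkey, so BCNF fails.
B -> C determines the non-prime attribute {C} from a non-superkey — 3NF is violated.
The proper key subset {B} of {A, B} determines non-prime {C, F}, so the relation is not even in 2NF.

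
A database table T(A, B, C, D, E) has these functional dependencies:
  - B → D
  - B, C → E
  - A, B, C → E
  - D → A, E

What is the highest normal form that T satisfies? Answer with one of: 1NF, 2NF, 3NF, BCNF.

1NF

Candidate key: {B, C}. Prime attributes: {B, C}.
B → D breaks BCNF: {B}⁺ = {A, B, D, E}, so {B} is not a superkey.
Because {D} is non-prime and the left side of B → D is not a superkey, the relation is not in 3NF.
The proper key subset {B} of {B, C} determines non-prime {A, D, E}, so the relation is not even in 2NF.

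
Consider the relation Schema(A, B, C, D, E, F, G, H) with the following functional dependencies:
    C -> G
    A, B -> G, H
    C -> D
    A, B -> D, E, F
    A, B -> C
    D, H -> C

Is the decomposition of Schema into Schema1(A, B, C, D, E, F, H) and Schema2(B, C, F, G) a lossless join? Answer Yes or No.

The shared attributes are {B, C, F} and {B, C, F}⁺ = {B, C, D, F, G}.
Schema2 is contained in that closure, so Schema1 ∩ Schema2 -> Schema2 holds and the join is lossless.

Yes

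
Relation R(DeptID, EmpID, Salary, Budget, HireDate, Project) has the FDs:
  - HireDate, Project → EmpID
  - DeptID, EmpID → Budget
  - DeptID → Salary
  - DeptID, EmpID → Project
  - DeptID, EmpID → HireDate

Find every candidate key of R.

{DeptID, EmpID}, {DeptID, HireDate, Project}

No FD produces {DeptID}, so it must be in every candidate key.
{DeptID, EmpID} is a candidate key since {DeptID, EmpID}⁺ = {Budget, DeptID, EmpID, HireDate, Project, Salary} covers every attribute.
{DeptID, HireDate, Project} is a candidate key since {DeptID, HireDate, Project}⁺ = {Budget, DeptID, EmpID, HireDate, Project, Salary} covers every attribute.
No proper subset of any of these is a key, and no other minimal superkey exists.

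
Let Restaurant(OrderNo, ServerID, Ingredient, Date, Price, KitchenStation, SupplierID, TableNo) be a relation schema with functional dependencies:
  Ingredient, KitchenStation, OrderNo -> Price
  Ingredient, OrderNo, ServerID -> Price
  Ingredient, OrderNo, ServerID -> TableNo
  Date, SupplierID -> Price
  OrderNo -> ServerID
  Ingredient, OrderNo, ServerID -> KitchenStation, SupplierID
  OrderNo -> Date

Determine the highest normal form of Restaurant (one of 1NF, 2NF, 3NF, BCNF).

Candidate key: {Ingredient, OrderNo}. Prime attributes: {Ingredient, OrderNo}.
Date, SupplierID -> Price: {Date, SupplierID}⁺ = {Date, Price, SupplierID}, which is not all of the attributes, so the left side is not a superkey — BCNF is violated.
Because {Price} is non-prime and the left side of Date, SupplierID -> Price is not a superkey, the relation is not in 3NF.
Since {OrderNo} ⊂ {Ingredient, OrderNo} and {OrderNo}⁺ ⊇ {Date, ServerID} with {Date, ServerID} non-prime, there is a partial dependency; 2NF fails.

1NF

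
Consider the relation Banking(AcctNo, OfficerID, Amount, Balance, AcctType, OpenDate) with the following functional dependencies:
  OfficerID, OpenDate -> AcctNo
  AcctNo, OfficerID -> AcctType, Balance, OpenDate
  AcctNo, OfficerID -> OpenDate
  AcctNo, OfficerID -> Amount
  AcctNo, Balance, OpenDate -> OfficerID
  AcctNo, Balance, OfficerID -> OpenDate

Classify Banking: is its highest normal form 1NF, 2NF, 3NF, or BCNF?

Candidate keys: {AcctNo, Balance, OpenDate}, {AcctNo, OfficerID}, {OfficerID, OpenDate}. Prime attributes: {AcctNo, Balance, OfficerID, OpenDate}.
Each dependency's left side is a superkey — BCNF holds.

BCNF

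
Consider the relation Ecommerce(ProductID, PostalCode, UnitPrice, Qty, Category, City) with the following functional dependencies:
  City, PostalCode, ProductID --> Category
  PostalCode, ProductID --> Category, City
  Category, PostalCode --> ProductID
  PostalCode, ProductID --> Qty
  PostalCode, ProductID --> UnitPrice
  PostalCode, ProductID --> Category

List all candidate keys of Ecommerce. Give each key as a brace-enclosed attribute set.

{Category, PostalCode}, {PostalCode, ProductID}

Attributes never on any right-hand side: {PostalCode} — every candidate key must contain it.
Closure of {Category, PostalCode} is {Category, City, PostalCode, ProductID, Qty, UnitPrice}, the whole schema; {Category, PostalCode} is a candidate key.
Closure of {PostalCode, ProductID} is {Category, City, PostalCode, ProductID, Qty, UnitPrice}, the whole schema; {PostalCode, ProductID} is a candidate key.
No proper subset of any of these is a key, and no other minimal superkey exists.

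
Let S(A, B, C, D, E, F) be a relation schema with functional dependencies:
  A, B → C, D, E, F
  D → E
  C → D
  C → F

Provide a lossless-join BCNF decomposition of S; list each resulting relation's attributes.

Candidate key of the original relation: {A, B}.
Within {A, B, C, D, E, F}: {D}⁺ ∩ {A, B, C, D, E, F} = {D, E}, not the whole set, so D → E violates BCNF; decompose into {D, E} and {A, B, C, D, F}.
{D, E}: every determinant is a superkey — BCNF.
Within {A, B, C, D, F}: {C}⁺ ∩ {A, B, C, D, F} = {C, D, F}, not the whole set, so C → D, F violates BCNF; decompose into {C, D, F} and {A, B, C}.
{C, D, F}: every determinant is a superkey — BCNF.
{A, B, C}: every determinant is a superkey — BCNF.

{A, B, C}; {C, D, F}; {D, E}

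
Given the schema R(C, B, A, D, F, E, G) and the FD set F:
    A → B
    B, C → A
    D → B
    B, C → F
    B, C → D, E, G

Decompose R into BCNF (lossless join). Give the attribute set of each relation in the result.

{A, B}; {A, C, D, E, F, G}

Candidate keys of the original relation: {A, C}, {B, C}, {C, D}.
Within {A, B, C, D, E, F, G}: {A}⁺ ∩ {A, B, C, D, E, F, G} = {A, B}, not the whole set, so A → B violates BCNF; decompose into {A, B} and {A, C, D, E, F, G}.
{A, B} has no BCNF violation.
{A, C, D, E, F, G} has no BCNF violation.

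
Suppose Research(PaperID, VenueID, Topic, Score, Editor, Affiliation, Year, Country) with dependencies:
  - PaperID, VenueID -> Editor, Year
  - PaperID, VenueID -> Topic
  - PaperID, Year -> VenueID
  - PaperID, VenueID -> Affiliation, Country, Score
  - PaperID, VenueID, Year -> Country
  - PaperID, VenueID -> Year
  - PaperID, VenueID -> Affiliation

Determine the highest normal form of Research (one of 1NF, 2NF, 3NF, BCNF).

Candidate keys: {PaperID, VenueID}, {PaperID, Year}. Prime attributes: {PaperID, VenueID, Year}.
The left-hand side of every FD is a superkey, so BCNF is satisfied.

BCNF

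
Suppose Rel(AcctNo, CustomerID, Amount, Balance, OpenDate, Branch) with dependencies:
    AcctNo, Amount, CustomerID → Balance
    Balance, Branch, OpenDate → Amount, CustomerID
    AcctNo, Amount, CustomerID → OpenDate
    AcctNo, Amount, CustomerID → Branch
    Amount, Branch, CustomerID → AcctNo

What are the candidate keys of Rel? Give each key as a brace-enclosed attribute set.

{AcctNo, Amount, CustomerID}, {Amount, Branch, CustomerID}, {Balance, Branch, OpenDate}

Closure of {AcctNo, Amount, CustomerID} is {AcctNo, Amount, Balance, Branch, CustomerID, OpenDate}, the whole schema; {AcctNo, Amount, CustomerID} is a candidate key.
Closure of {Amount, Branch, CustomerID} is {AcctNo, Amount, Balance, Branch, CustomerID, OpenDate}, the whole schema; {Amount, Branch, CustomerID} is a candidate key.
Closure of {Balance, Branch, OpenDate} is {AcctNo, Amount, Balance, Branch, CustomerID, OpenDate}, the whole schema; {Balance, Branch, OpenDate} is a candidate key.
Any other superkey properly contains one of these, so there are no further candidate keys.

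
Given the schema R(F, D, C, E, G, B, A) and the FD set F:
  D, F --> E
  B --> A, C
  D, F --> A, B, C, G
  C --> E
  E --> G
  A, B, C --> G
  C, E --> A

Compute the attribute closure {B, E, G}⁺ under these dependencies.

Start with {B, E, G}.
B --> A, C applies; add {A, C} → now {A, B, C, E, G}.
No further FD applies.

{A, B, C, E, G}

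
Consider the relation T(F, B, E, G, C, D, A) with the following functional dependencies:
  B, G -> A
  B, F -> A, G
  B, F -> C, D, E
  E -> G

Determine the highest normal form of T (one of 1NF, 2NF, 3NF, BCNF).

2NF

Candidate key: {B, F}. Prime attributes: {B, F}.
B, G -> A: {B, G}⁺ = {A, B, G}, which is not all of the attributes, so the left side is not a superkey — BCNF is violated.
B, G -> A has non-prime {A} on the right and a non-superkey on the left, so 3NF fails.
No proper subset of a key has a non-prime attribute in its closure, so there is no partial dependency; 2NF holds.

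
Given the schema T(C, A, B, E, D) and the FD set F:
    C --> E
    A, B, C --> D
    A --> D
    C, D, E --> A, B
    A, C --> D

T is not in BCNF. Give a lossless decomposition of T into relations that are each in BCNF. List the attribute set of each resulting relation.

{A, B, C}; {A, D}; {C, E}

Candidate keys of the original relation: {A, C}, {C, D}.
{A, B, C, D, E}: {C} determines {C, E} here but is not a superkey — split on C --> E, giving {C, E} and {A, B, C, D}.
{C, E} has no BCNF violation.
{A, B, C, D}: {A} determines {A, D} here but is not a superkey — split on A --> D, giving {A, D} and {A, B, C}.
{A, D} has no BCNF violation.
{A, B, C} has no BCNF violation.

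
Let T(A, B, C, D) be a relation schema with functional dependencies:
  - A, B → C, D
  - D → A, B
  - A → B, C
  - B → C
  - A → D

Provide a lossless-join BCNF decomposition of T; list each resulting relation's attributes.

Candidate keys of the original relation: {A}, {D}.
In {A, B, C, D}, {B} is not a superkey ({B}⁺ restricted to this set is {B, C}), so split on B → C into {B, C} and {A, B, D}.
{B, C} has no BCNF violation.
{A, B, D} has no BCNF violation.

{A, B, D}; {B, C}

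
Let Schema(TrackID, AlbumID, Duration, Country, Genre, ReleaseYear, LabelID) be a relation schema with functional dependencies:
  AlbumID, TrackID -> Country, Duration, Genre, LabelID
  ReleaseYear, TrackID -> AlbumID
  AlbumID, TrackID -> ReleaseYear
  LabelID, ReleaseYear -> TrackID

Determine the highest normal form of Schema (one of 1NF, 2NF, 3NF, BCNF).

BCNF

Candidate keys: {AlbumID, TrackID}, {LabelID, ReleaseYear}, {ReleaseYear, TrackID}. Prime attributes: {AlbumID, LabelID, ReleaseYear, TrackID}.
The left-hand side of every FD is a superkey, so BCNF is satisfied.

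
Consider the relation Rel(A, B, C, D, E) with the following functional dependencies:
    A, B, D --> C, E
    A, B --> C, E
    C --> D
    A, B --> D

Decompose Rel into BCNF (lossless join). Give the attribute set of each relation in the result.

Candidate key of the original relation: {A, B}.
Within {A, B, C, D, E}: {C}⁺ ∩ {A, B, C, D, E} = {C, D}, not the whole set, so C --> D violates BCNF; decompose into {C, D} and {A, B, C, E}.
{C, D} is in BCNF.
{A, B, C, E} is in BCNF.

{A, B, C, E}; {C, D}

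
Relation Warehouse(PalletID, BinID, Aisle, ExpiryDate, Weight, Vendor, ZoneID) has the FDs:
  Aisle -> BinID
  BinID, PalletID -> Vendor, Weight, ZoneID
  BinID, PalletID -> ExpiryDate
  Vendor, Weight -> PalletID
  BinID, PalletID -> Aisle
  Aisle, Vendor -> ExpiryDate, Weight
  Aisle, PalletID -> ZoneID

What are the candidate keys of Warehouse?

Closure of {Aisle, PalletID} is {Aisle, BinID, ExpiryDate, PalletID, Vendor, Weight, ZoneID}, the whole schema; {Aisle, PalletID} is a candidate key.
Closure of {Aisle, Vendor} is {Aisle, BinID, ExpiryDate, PalletID, Vendor, Weight, ZoneID}, the whole schema; {Aisle, Vendor} is a candidate key.
Closure of {BinID, PalletID} is {Aisle, BinID, ExpiryDate, PalletID, Vendor, Weight, ZoneID}, the whole schema; {BinID, PalletID} is a candidate key.
Closure of {BinID, Vendor, Weight} is {Aisle, BinID, ExpiryDate, PalletID, Vendor, Weight, ZoneID}, the whole schema; {BinID, Vendor, Weight} is a candidate key.
Any other superkey properly contains one of these, so there are no further candidate keys.

{Aisle, PalletID}, {Aisle, Vendor}, {BinID, PalletID}, {BinID, Vendor, Weight}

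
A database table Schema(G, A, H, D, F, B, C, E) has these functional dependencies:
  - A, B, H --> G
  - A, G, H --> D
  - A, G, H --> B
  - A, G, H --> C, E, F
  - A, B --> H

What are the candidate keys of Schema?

{A, B}, {A, G, H}

No FD produces {A}, so it must be in every candidate key.
Closure of {A, B} is {A, B, C, D, E, F, G, H}, the whole schema; {A, B} is a candidate key.
Closure of {A, G, H} is {A, B, C, D, E, F, G, H}, the whole schema; {A, G, H} is a candidate key.
Any other superkey properly contains one of these, so there are no further candidate keys.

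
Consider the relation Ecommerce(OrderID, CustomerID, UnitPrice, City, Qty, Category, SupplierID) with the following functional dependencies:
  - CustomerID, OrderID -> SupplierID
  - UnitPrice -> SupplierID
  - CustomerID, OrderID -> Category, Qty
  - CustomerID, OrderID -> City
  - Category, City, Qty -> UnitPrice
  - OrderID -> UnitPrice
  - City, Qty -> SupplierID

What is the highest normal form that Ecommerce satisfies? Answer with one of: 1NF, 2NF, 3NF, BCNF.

1NF

Candidate key: {CustomerID, OrderID}. Prime attributes: {CustomerID, OrderID}.
UnitPrice -> SupplierID: {UnitPrice}⁺ = {SupplierID, UnitPrice}, which is not all of the attributes, so the left side is not a superkey — BCNF is violated.
UnitPrice -> SupplierID determines the non-prime attribute {SupplierID} from a non-superkey — 3NF is violated.
{OrderID} is a proper subset of the key {CustomerID, OrderID}, and {OrderID}⁺ contains the non-prime attributes {SupplierID, UnitPrice} — a partial dependency, so 2NF is violated.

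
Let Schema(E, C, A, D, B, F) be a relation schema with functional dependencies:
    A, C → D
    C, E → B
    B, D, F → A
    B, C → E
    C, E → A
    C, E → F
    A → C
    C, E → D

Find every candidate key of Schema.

{A, B}⁺ = {A, B, C, D, E, F} — all of the relation — so {A, B} is a candidate key.
{A, E}⁺ = {A, B, C, D, E, F} — all of the relation — so {A, E} is a candidate key.
{B, C}⁺ = {A, B, C, D, E, F} — all of the relation — so {B, C} is a candidate key.
{C, E}⁺ = {A, B, C, D, E, F} — all of the relation — so {C, E} is a candidate key.
{B, D, F}⁺ = {A, B, C, D, E, F} — all of the relation — so {B, D, F} is a candidate key.
Any other superkey properly contains one of these, so there are no further candidate keys.

{A, B}, {A, E}, {B, C}, {B, D, F}, {C, E}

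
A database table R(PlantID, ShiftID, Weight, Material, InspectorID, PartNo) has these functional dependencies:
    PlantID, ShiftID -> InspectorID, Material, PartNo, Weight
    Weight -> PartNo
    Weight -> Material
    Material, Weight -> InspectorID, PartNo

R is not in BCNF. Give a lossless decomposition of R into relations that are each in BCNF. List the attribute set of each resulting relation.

{InspectorID, Material, PartNo, Weight}; {PlantID, ShiftID, Weight}

Candidate key of the original relation: {PlantID, ShiftID}.
In {InspectorID, Material, PartNo, PlantID, ShiftID, Weight}, {Weight} is not a superkey ({Weight}⁺ restricted to this set is {InspectorID, Material, PartNo, Weight}), so split on Weight -> InspectorID, Material, PartNo into {InspectorID, Material, PartNo, Weight} and {PlantID, ShiftID, Weight}.
{InspectorID, Material, PartNo, Weight} is in BCNF.
{PlantID, ShiftID, Weight} is in BCNF.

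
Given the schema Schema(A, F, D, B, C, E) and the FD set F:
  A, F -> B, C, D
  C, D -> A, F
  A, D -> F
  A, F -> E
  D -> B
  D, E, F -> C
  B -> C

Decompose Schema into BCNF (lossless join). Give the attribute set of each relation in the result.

Candidate keys of the original relation: {A, F}, {D}.
Within {A, B, C, D, E, F}: {B}⁺ ∩ {A, B, C, D, E, F} = {B, C}, not the whole set, so B -> C violates BCNF; decompose into {B, C} and {A, B, D, E, F}.
{B, C} is in BCNF.
{A, B, D, E, F} is in BCNF.

{A, B, D, E, F}; {B, C}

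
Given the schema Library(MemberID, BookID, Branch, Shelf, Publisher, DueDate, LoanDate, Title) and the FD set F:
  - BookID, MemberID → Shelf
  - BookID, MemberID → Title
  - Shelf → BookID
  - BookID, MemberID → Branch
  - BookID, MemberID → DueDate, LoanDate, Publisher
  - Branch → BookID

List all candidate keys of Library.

No FD produces {MemberID}, so it must be in every candidate key.
{BookID, MemberID} is a candidate key since {BookID, MemberID}⁺ = {BookID, Branch, DueDate, LoanDate, MemberID, Publisher, Shelf, Title} covers every attribute.
{Branch, MemberID} is a candidate key since {Branch, MemberID}⁺ = {BookID, Branch, DueDate, LoanDate, MemberID, Publisher, Shelf, Title} covers every attribute.
{MemberID, Shelf} is a candidate key since {MemberID, Shelf}⁺ = {BookID, Branch, DueDate, LoanDate, MemberID, Publisher, Shelf, Title} covers every attribute.
Any other superkey properly contains one of these, so there are no further candidate keys.

{BookID, MemberID}, {Branch, MemberID}, {MemberID, Shelf}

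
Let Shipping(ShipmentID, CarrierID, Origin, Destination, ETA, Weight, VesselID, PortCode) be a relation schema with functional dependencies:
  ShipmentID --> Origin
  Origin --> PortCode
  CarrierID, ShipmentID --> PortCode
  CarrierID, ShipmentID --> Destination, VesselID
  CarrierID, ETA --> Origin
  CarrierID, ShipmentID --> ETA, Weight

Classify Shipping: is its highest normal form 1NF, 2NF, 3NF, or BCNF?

1NF

Candidate key: {CarrierID, ShipmentID}. Prime attributes: {CarrierID, ShipmentID}.
For ShipmentID --> Origin we have {ShipmentID}⁺ = {Origin, PortCode, ShipmentID}; {ShipmentID} is not a superkey, so BCNF fails.
Because {Origin} is non-prime and the left side of ShipmentID --> Origin is not a superkey, the relation is not in 3NF.
{ShipmentID} is a proper subset of the key {CarrierID, ShipmentID}, and {ShipmentID}⁺ contains the non-prime attributes {Origin, PortCode} — a partial dependency, so 2NF is violated.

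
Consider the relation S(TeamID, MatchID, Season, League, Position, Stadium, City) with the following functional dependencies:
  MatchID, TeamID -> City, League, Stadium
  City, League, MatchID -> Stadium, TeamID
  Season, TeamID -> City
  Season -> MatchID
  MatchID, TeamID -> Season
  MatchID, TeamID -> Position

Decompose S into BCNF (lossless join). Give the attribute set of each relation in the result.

{City, League, Position, Season, Stadium, TeamID}; {MatchID, Season}

Candidate keys of the original relation: {City, League, MatchID}, {City, League, Season}, {MatchID, TeamID}, {Season, TeamID}.
{City, League, MatchID, Position, Season, Stadium, TeamID}: {Season} determines {MatchID, Season} here but is not a superkey — split on Season -> MatchID, giving {MatchID, Season} and {City, League, Position, Season, Stadium, TeamID}.
{MatchID, Season} has no BCNF violation.
{City, League, Position, Season, Stadium, TeamID} has no BCNF violation.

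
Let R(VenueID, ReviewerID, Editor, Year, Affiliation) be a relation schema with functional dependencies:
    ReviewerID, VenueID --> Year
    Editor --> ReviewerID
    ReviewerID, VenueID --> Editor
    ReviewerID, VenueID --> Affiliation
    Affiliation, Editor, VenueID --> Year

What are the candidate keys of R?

{VenueID} never appears on the right of any FD, so every key must include it.
{Editor, VenueID}⁺ = {Affiliation, Editor, ReviewerID, VenueID, Year}, which is every attribute, so {Editor, VenueID} is a candidate key.
{ReviewerID, VenueID}⁺ = {Affiliation, Editor, ReviewerID, VenueID, Year}, which is every attribute, so {ReviewerID, VenueID} is a candidate key.
No proper subset of any of these is a key, and no other minimal superkey exists.

{Editor, VenueID}, {ReviewerID, VenueID}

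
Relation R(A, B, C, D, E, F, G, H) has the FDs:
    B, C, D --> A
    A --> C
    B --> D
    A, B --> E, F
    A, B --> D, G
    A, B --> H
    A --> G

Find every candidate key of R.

{A, B}, {B, C}

{B} never appears on the right of any FD, so every key must include it.
Closure of {A, B} is {A, B, C, D, E, F, G, H}, the whole schema; {A, B} is a candidate key.
Closure of {B, C} is {A, B, C, D, E, F, G, H}, the whole schema; {B, C} is a candidate key.
No proper subset of any of these is a key, and no other minimal superkey exists.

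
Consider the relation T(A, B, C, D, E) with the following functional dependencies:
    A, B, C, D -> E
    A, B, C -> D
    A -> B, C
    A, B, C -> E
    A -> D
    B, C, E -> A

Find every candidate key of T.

{A}, {B, C, E}

{A}⁺ = {A, B, C, D, E} — all of the relation — so {A} is a candidate key.
{B, C, E}⁺ = {A, B, C, D, E} — all of the relation — so {B, C, E} is a candidate key.
No proper subset of any of these is a key, and no other minimal superkey exists.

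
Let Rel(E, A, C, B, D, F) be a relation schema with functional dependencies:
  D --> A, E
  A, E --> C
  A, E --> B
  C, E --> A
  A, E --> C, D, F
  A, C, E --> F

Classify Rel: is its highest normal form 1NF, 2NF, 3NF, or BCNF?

BCNF

Candidate keys: {A, E}, {C, E}, {D}. Prime attributes: {A, C, D, E}.
Every FD has a superkey on the left, so the relation is in BCNF.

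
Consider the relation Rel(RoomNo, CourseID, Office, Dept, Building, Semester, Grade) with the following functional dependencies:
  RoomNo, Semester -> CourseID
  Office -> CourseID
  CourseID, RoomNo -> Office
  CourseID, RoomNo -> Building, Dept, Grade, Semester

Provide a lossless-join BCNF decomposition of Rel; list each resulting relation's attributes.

Candidate keys of the original relation: {CourseID, RoomNo}, {Office, RoomNo}, {RoomNo, Semester}.
Within {Building, CourseID, Dept, Grade, Office, RoomNo, Semester}: {Office}⁺ ∩ {Building, CourseID, Dept, Grade, Office, RoomNo, Semester} = {CourseID, Office}, not the whole set, so Office -> CourseID violates BCNF; decompose into {CourseID, Office} and {Building, Dept, Grade, Office, RoomNo, Semester}.
{CourseID, Office} is in BCNF.
{Building, Dept, Grade, Office, RoomNo, Semester} is in BCNF.

{Building, Dept, Grade, Office, RoomNo, Semester}; {CourseID, Office}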